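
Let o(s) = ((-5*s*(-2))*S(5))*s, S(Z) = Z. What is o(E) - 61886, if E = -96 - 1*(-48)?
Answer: 53314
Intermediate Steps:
E = -48 (E = -96 + 48 = -48)
o(s) = 50*s**2 (o(s) = ((-5*s*(-2))*5)*s = ((10*s)*5)*s = (50*s)*s = 50*s**2)
o(E) - 61886 = 50*(-48)**2 - 61886 = 50*2304 - 61886 = 115200 - 61886 = 53314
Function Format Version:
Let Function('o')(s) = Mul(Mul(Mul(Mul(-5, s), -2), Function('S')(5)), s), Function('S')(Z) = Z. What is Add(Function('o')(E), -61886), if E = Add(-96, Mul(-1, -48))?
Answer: 53314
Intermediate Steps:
E = -48 (E = Add(-96, 48) = -48)
Function('o')(s) = Mul(50, Pow(s, 2)) (Function('o')(s) = Mul(Mul(Mul(Mul(-5, s), -2), 5), s) = Mul(Mul(Mul(10, s), 5), s) = Mul(Mul(50, s), s) = Mul(50, Pow(s, 2)))
Add(Function('o')(E), -61886) = Add(Mul(50, Pow(-48, 2)), -61886) = Add(Mul(50, 2304), -61886) = Add(115200, -61886) = 53314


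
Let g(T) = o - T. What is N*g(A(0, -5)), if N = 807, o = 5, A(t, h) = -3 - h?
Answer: 2421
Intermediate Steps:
g(T) = 5 - T
N*g(A(0, -5)) = 807*(5 - (-3 - 1*(-5))) = 807*(5 - (-3 + 5)) = 807*(5 - 1*2) = 807*(5 - 2) = 807*3 = 2421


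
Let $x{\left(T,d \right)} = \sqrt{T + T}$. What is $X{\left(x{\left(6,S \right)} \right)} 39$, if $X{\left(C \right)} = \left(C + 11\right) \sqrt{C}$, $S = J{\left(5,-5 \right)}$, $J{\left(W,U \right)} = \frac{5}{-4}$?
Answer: $\sqrt{2} \sqrt[4]{3} \left(429 + 78 \sqrt{3}\right) \approx 1049.9$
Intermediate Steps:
$J{\left(W,U \right)} = - \frac{5}{4}$ ($J{\left(W,U \right)} = 5 \left(- \frac{1}{4}\right) = - \frac{5}{4}$)
$S = - \frac{5}{4} \approx -1.25$
$x{\left(T,d \right)} = \sqrt{2} \sqrt{T}$ ($x{\left(T,d \right)} = \sqrt{2 T} = \sqrt{2} \sqrt{T}$)
$X{\left(C \right)} = \sqrt{C} \left(11 + C\right)$ ($X{\left(C \right)} = \left(11 + C\right) \sqrt{C} = \sqrt{C} \left(11 + C\right)$)
$X{\left(x{\left(6,S \right)} \right)} 39 = \sqrt{\sqrt{2} \sqrt{6}} \left(11 + \sqrt{2} \sqrt{6}\right) 39 = \sqrt{2 \sqrt{3}} \left(11 + 2 \sqrt{3}\right) 39 = \sqrt{2} \sqrt[4]{3} \left(11 + 2 \sqrt{3}\right) 39 = 39 \sqrt{2} \sqrt[4]{3} \left(11 + 2 \sqrt{3}\right)$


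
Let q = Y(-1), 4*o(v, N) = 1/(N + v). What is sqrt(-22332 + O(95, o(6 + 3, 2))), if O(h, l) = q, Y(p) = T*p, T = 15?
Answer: 3*I*sqrt(2483) ≈ 149.49*I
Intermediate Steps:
Y(p) = 15*p
o(v, N) = 1/(4*(N + v))
q = -15 (q = 15*(-1) = -15)
O(h, l) = -15
sqrt(-22332 + O(95, o(6 + 3, 2))) = sqrt(-22332 - 15) = sqrt(-22347) = 3*I*sqrt(2483)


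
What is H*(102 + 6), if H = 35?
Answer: 3780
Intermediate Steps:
H*(102 + 6) = 35*(102 + 6) = 35*108 = 3780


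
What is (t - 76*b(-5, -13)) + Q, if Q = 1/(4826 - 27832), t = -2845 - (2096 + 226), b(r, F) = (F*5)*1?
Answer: -5222363/23006 ≈ -227.00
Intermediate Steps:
b(r, F) = 5*F (b(r, F) = (5*F)*1 = 5*F)
t = -5167 (t = -2845 - 1*2322 = -2845 - 2322 = -5167)
Q = -1/23006 (Q = 1/(-23006) = -1/23006 ≈ -4.3467e-5)
(t - 76*b(-5, -13)) + Q = (-5167 - 380*(-13)) - 1/23006 = (-5167 - 76*(-65)) - 1/23006 = (-5167 + 4940) - 1/23006 = -227 - 1/23006 = -5222363/23006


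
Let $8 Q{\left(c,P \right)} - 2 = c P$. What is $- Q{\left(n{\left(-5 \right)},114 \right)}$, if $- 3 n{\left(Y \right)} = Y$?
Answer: $-24$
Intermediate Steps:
$n{\left(Y \right)} = - \frac{Y}{3}$
$Q{\left(c,P \right)} = \frac{1}{4} + \frac{P c}{8}$ ($Q{\left(c,P \right)} = \frac{1}{4} + \frac{c P}{8} = \frac{1}{4} + \frac{P c}{8}$)
$- Q{\left(n{\left(-5 \right)},114 \right)} = - (\frac{1}{4} + \frac{1}{8} \cdot 114 \left(\left(- \frac{1}{3}\right) \left(-5\right)\right)) = - (\frac{1}{4} + \frac{1}{8} \cdot 114 \cdot \frac{5}{3}) = - (\frac{1}{4} + \frac{95}{4}) = \left(-1\right) 24 = -24$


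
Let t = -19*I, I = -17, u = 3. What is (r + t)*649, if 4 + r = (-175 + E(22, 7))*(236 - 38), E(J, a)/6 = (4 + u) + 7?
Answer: -11486651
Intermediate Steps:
E(J, a) = 84 (E(J, a) = 6*((4 + 3) + 7) = 6*(7 + 7) = 6*14 = 84)
t = 323 (t = -19*(-17) = 323)
r = -18022 (r = -4 + (-175 + 84)*(236 - 38) = -4 - 91*198 = -4 - 18018 = -18022)
(r + t)*649 = (-18022 + 323)*649 = -17699*649 = -11486651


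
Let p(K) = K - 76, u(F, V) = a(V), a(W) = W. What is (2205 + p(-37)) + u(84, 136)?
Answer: 2228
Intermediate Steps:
u(F, V) = V
p(K) = -76 + K
(2205 + p(-37)) + u(84, 136) = (2205 + (-76 - 37)) + 136 = (2205 - 113) + 136 = 2092 + 136 = 2228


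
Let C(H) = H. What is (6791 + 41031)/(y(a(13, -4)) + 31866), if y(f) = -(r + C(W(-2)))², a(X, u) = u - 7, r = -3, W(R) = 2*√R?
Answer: 1523848030/1015378513 - 573864*I*√2/1015378513 ≈ 1.5008 - 0.00079928*I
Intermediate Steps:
a(X, u) = -7 + u
y(f) = -(-3 + 2*I*√2)² (y(f) = -(-3 + 2*√(-2))² = -(-3 + 2*(I*√2))² = -(-3 + 2*I*√2)²)
(6791 + 41031)/(y(a(13, -4)) + 31866) = (6791 + 41031)/((-1 + 12*I*√2) + 31866) = 47822/(31865 + 12*I*√2)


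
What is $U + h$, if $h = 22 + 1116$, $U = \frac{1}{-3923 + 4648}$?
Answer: $\frac{825051}{725} \approx 1138.0$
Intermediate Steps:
$U = \frac{1}{725} \approx 0.0013793$
$h = 1138$
$U + h = \frac{1}{725} + 1138 = \frac{825051}{725}$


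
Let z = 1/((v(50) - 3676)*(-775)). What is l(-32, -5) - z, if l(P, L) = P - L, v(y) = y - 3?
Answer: -75936826/2812475 ≈ -27.000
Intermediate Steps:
v(y) = -3 + y
z = 1/2812475 (z = 1/(((-3 + 50) - 3676)*(-775)) = -1/775/(47 - 3676) = -1/775/(-3629) = -1/3629*(-1/775) = 1/2812475 ≈ 3.5556e-7)
l(-32, -5) - z = (-32 - 1*(-5)) - 1*1/2812475 = (-32 + 5) - 1/2812475 = -27 - 1/2812475 = -75936826/2812475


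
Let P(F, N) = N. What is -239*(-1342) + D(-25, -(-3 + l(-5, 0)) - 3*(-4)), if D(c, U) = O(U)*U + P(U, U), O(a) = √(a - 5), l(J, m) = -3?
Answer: 320756 + 18*√13 ≈ 3.2082e+5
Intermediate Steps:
O(a) = √(-5 + a)
D(c, U) = U + U*√(-5 + U) (D(c, U) = √(-5 + U)*U + U = U*√(-5 + U) + U = U + U*√(-5 + U))
-239*(-1342) + D(-25, -(-3 + l(-5, 0)) - 3*(-4)) = -239*(-1342) + (-(-3 - 3) - 3*(-4))*(1 + √(-5 + (-(-3 - 3) - 3*(-4)))) = 320738 + (-1*(-6) + 12)*(1 + √(-5 + (-1*(-6) + 12))) = 320738 + (6 + 12)*(1 + √(-5 + (6 + 12))) = 320738 + 18*(1 + √(-5 + 18)) = 320738 + 18*(1 + √13) = 320738 + (18 + 18*√13) = 320756 + 18*√13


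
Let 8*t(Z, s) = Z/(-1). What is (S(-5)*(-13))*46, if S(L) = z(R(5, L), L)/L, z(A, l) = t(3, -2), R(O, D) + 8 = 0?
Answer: -897/20 ≈ -44.850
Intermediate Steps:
R(O, D) = -8 (R(O, D) = -8 + 0 = -8)
t(Z, s) = -Z/8 (t(Z, s) = (Z/(-1))/8 = (Z*(-1))/8 = (-Z)/8 = -Z/8)
z(A, l) = -3/8 (z(A, l) = -1/8*3 = -3/8)
S(L) = -3/(8*L)
(S(-5)*(-13))*46 = (-3/8/(-5)*(-13))*46 = (-3/8*(-1/5)*(-13))*46 = ((3/40)*(-13))*46 = -39/40*46 = -897/20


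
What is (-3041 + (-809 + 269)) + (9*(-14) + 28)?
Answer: -3679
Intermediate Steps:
(-3041 + (-809 + 269)) + (9*(-14) + 28) = (-3041 - 540) + (-126 + 28) = -3581 - 98 = -3679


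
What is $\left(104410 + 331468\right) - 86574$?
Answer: $349304$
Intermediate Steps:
$\left(104410 + 331468\right) - 86574 = 435878 - 86574 = 349304$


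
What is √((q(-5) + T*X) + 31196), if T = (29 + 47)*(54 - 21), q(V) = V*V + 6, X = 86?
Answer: 3*√27435 ≈ 496.91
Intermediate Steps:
q(V) = 6 + V² (q(V) = V² + 6 = 6 + V²)
T = 2508 (T = 76*33 = 2508)
√((q(-5) + T*X) + 31196) = √(((6 + (-5)²) + 2508*86) + 31196) = √(((6 + 25) + 215688) + 31196) = √((31 + 215688) + 31196) = √(215719 + 31196) = √246915 = 3*√27435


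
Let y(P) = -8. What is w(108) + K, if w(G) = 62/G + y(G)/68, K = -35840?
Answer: -32900701/918 ≈ -35840.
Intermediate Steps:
w(G) = -2/17 + 62/G (w(G) = 62/G - 8/68 = 62/G - 8*1/68 = 62/G - 2/17 = -2/17 + 62/G)
w(108) + K = (-2/17 + 62/108) - 35840 = (-2/17 + 62*(1/108)) - 35840 = (-2/17 + 31/54) - 35840 = 419/918 - 35840 = -32900701/918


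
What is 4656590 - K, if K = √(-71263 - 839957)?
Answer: 4656590 - 2*I*√227805 ≈ 4.6566e+6 - 954.58*I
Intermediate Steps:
K = 2*I*√227805 (K = √(-911220) = 2*I*√227805 ≈ 954.58*I)
4656590 - K = 4656590 - 2*I*√227805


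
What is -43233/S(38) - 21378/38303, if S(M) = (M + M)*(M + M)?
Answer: -1779432927/221238128 ≈ -8.0431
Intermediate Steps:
S(M) = 4*M² (S(M) = (2*M)*(2*M) = 4*M²)
-43233/S(38) - 21378/38303 = -43233/(4*38²) - 21378/38303 = -43233/(4*1444) - 21378*1/38303 = -43233/5776 - 21378/38303 = -1779432927/221238128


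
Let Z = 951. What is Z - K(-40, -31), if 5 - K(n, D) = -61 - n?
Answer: 925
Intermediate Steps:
K(n, D) = 66 + n (K(n, D) = 5 - (-61 - n) = 5 + (61 + n) = 66 + n)
Z - K(-40, -31) = 951 - (66 - 40) = 951 - 1*26 = 951 - 26 = 925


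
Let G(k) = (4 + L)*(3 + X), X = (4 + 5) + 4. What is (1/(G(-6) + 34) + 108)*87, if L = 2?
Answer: 1221567/130 ≈ 9396.7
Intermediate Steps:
X = 13 (X = 9 + 4 = 13)
G(k) = 96 (G(k) = (4 + 2)*(3 + 13) = 6*16 = 96)
(1/(G(-6) + 34) + 108)*87 = (1/(96 + 34) + 108)*87 = (1/130 + 108)*87 = (14041/130)*87 = 1221567/130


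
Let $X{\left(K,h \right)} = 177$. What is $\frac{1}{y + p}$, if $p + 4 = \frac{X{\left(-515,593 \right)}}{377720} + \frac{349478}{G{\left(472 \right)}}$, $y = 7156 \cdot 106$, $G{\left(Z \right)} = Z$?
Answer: $\frac{22285480}{16920750329573} \approx 1.3171 \cdot 10^{-6}$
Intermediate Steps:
$y = 758536$
$p = \frac{16411472293}{22285480}$ ($p = -4 + \left(\frac{177}{377720} + \frac{349478}{472}\right) = -4 + \left(177 \cdot \frac{1}{377720} + 349478 \cdot \frac{1}{472}\right) = -4 + \left(\frac{177}{377720} + \frac{174739}{236}\right) = -4 + \frac{16500614213}{22285480} = \frac{16411472293}{22285480} \approx 736.42$)
$\frac{1}{y + p} = \frac{1}{758536 + \frac{16411472293}{22285480}} = \frac{1}{\frac{16920750329573}{22285480}} = \frac{22285480}{16920750329573}$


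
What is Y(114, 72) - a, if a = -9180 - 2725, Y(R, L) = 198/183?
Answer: 726271/61 ≈ 11906.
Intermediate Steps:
Y(R, L) = 66/61 (Y(R, L) = 198*(1/183) = 66/61)
a = -11905
Y(114, 72) - a = 66/61 - 1*(-11905) = 66/61 + 11905 = 726271/61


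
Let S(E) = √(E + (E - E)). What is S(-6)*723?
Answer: 723*I*√6 ≈ 1771.0*I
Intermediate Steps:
S(E) = √E (S(E) = √(E + 0) = √E)
S(-6)*723 = √(-6)*723 = (I*√6)*723 = 723*I*√6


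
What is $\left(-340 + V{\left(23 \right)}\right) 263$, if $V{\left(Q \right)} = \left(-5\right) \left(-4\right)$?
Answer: $-84160$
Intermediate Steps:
$V{\left(Q \right)} = 20$
$\left(-340 + V{\left(23 \right)}\right) 263 = \left(-340 + 20\right) 263 = \left(-320\right) 263 = -84160$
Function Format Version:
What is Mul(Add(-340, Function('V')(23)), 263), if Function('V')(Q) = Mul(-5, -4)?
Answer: -84160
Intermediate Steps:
Function('V')(Q) = 20
Mul(Add(-340, Function('V')(23)), 263) = Mul(Add(-340, 20), 263) = Mul(-320, 263) = -84160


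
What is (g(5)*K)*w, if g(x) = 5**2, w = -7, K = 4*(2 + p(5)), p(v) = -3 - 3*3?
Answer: 7000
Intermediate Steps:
p(v) = -12 (p(v) = -3 - 9 = -12)
K = -40 (K = 4*(2 - 12) = 4*(-10) = -40)
g(x) = 25
(g(5)*K)*w = (25*(-40))*(-7) = -1000*(-7) = 7000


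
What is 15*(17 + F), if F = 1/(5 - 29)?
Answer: 2035/8 ≈ 254.38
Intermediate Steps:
F = -1/24 (F = 1/(-24) = -1/24 ≈ -0.041667)
15*(17 + F) = 15*(17 - 1/24) = 15*(407/24) = 2035/8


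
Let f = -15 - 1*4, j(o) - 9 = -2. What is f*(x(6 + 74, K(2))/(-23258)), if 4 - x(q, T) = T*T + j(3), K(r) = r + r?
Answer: -361/23258 ≈ -0.015522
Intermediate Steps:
j(o) = 7 (j(o) = 9 - 2 = 7)
K(r) = 2*r
f = -19 (f = -15 - 4 = -19)
x(q, T) = -3 - T² (x(q, T) = 4 - (T*T + 7) = 4 - (T² + 7) = 4 - (7 + T²) = 4 + (-7 - T²) = -3 - T²)
f*(x(6 + 74, K(2))/(-23258)) = -19*(-3 - (2*2)²)/(-23258) = -19*(-3 - 1*4²)*(-1)/23258 = -19*(-3 - 1*16)*(-1)/23258 = -19*(-3 - 16)*(-1)/23258 = -(-361)*(-1)/23258 = -19*19/23258 = -361/23258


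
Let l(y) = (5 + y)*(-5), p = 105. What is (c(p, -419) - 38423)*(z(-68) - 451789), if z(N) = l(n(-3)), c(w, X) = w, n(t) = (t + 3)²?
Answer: 17312608852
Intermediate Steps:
n(t) = (3 + t)²
l(y) = -25 - 5*y
z(N) = -25 (z(N) = -25 - 5*(3 - 3)² = -25 - 5*0² = -25 - 5*0 = -25 + 0 = -25)
(c(p, -419) - 38423)*(z(-68) - 451789) = (105 - 38423)*(-25 - 451789) = -38318*(-451814) = 17312608852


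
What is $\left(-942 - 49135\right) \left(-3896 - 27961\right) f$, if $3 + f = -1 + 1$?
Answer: $-4785908967$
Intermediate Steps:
$f = -3$ ($f = -3 + \left(-1 + 1\right) = -3 + 0 = -3$)
$\left(-942 - 49135\right) \left(-3896 - 27961\right) f = \left(-942 - 49135\right) \left(-3896 - 27961\right) \left(-3\right) = \left(-50077\right) \left(-31857\right) \left(-3\right) = 1595302989 \left(-3\right) = -4785908967$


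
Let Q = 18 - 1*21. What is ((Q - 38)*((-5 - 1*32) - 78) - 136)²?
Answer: 20967241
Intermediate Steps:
Q = -3 (Q = 18 - 21 = -3)
((Q - 38)*((-5 - 1*32) - 78) - 136)² = ((-3 - 38)*((-5 - 1*32) - 78) - 136)² = (-41*((-5 - 32) - 78) - 136)² = (-41*(-37 - 78) - 136)² = (-41*(-115) - 136)² = (4715 - 136)² = 4579² = 20967241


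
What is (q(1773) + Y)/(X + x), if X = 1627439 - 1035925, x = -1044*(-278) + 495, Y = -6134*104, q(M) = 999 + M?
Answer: -635164/882241 ≈ -0.71994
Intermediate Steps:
Y = -637936
x = 290727 (x = 290232 + 495 = 290727)
X = 591514
(q(1773) + Y)/(X + x) = ((999 + 1773) - 637936)/(591514 + 290727) = (2772 - 637936)/882241 = -635164*1/882241 = -635164/882241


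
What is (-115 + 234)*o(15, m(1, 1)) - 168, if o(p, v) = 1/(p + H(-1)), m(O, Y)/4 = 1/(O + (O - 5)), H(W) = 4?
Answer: -3073/19 ≈ -161.74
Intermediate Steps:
m(O, Y) = 4/(-5 + 2*O) (m(O, Y) = 4/(O + (O - 5)) = 4/(O + (-5 + O)) = 4/(-5 + 2*O))
o(p, v) = 1/(4 + p) (o(p, v) = 1/(p + 4) = 1/(4 + p))
(-115 + 234)*o(15, m(1, 1)) - 168 = (-115 + 234)/(4 + 15) - 168 = 119/19 - 168 = -3073/19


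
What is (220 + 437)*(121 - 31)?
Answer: 59130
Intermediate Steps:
(220 + 437)*(121 - 31) = 657*90 = 59130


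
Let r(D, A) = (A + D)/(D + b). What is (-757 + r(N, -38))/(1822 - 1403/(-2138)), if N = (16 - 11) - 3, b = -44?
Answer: -11316434/27277873 ≈ -0.41486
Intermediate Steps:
N = 2 (N = 5 - 3 = 2)
r(D, A) = (A + D)/(-44 + D) (r(D, A) = (A + D)/(D - 44) = (A + D)/(-44 + D))
(-757 + r(N, -38))/(1822 - 1403/(-2138)) = (-757 + (-38 + 2)/(-44 + 2))/(1822 - 1403/(-2138)) = (-757 - 36/(-42))/(1822 - 1403*(-1/2138)) = (-757 - 1/42*(-36))/(1822 + 1403/2138) = (-757 + 6/7)/(3896839/2138) = -5293/7*2138/3896839 = -11316434/27277873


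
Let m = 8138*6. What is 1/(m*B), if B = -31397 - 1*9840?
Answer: -1/2013520236 ≈ -4.9664e-10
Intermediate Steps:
m = 48828
B = -41237 (B = -31397 - 9840 = -41237)
1/(m*B) = 1/(48828*(-41237)) = (1/48828)*(-1/41237) = -1/2013520236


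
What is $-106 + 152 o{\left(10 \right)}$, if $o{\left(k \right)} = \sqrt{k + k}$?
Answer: $-106 + 304 \sqrt{5} \approx 573.76$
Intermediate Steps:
$o{\left(k \right)} = \sqrt{2} \sqrt{k}$ ($o{\left(k \right)} = \sqrt{2 k} = \sqrt{2} \sqrt{k}$)
$-106 + 152 o{\left(10 \right)} = -106 + 152 \sqrt{2} \sqrt{10} = -106 + 152 \cdot 2 \sqrt{5} = -106 + 304 \sqrt{5}$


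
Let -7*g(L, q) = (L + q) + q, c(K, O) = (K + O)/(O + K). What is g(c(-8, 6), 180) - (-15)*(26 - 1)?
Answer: 2264/7 ≈ 323.43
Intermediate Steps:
c(K, O) = 1 (c(K, O) = (K + O)/(K + O) = 1)
g(L, q) = -2*q/7 - L/7 (g(L, q) = -((L + q) + q)/7 = -(L + 2*q)/7 = -2*q/7 - L/7)
g(c(-8, 6), 180) - (-15)*(26 - 1) = (-2/7*180 - ⅐*1) - (-15)*(26 - 1) = (-360/7 - ⅐) - (-15)*25 = -361/7 - 1*(-375) = -361/7 + 375 = 2264/7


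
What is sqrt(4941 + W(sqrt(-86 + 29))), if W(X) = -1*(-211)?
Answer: 4*sqrt(322) ≈ 71.777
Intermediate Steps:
W(X) = 211
sqrt(4941 + W(sqrt(-86 + 29))) = sqrt(4941 + 211) = sqrt(5152) = 4*sqrt(322)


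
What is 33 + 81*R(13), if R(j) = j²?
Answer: 13722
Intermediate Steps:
33 + 81*R(13) = 33 + 81*13² = 33 + 81*169 = 33 + 13689 = 13722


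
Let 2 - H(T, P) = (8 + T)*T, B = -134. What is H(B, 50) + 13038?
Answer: -3844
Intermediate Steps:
H(T, P) = 2 - T*(8 + T) (H(T, P) = 2 - (8 + T)*T = 2 - T*(8 + T))
H(B, 50) + 13038 = (2 - 1*(-134)² - 8*(-134)) + 13038 = (2 - 1*17956 + 1072) + 13038 = (2 - 17956 + 1072) + 13038 = -16882 + 13038 = -3844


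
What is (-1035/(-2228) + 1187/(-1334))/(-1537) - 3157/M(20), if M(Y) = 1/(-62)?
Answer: 447075797499981/2284098812 ≈ 1.9573e+5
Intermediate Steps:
M(Y) = -1/62
(-1035/(-2228) + 1187/(-1334))/(-1537) - 3157/M(20) = (-1035/(-2228) + 1187/(-1334))/(-1537) - 3157/(-1/62) = (-1035*(-1/2228) + 1187*(-1/1334))*(-1/1537) - 3157*(-62) = (1035/2228 - 1187/1334)*(-1/1537) + 195734 = -631973/1486076*(-1/1537) + 195734 = 631973/2284098812 + 195734 = 447075797499981/2284098812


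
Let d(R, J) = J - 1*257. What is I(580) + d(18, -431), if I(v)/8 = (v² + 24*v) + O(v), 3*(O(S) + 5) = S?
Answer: 8410136/3 ≈ 2.8034e+6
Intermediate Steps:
d(R, J) = -257 + J (d(R, J) = J - 257 = -257 + J)
O(S) = -5 + S/3
I(v) = -40 + 8*v² + 584*v/3 (I(v) = 8*((v² + 24*v) + (-5 + v/3)) = 8*(-5 + v² + 73*v/3) = -40 + 8*v² + 584*v/3)
I(580) + d(18, -431) = (-40 + 8*580² + (584/3)*580) + (-257 - 431) = (-40 + 8*336400 + 338720/3) - 688 = (-40 + 2691200 + 338720/3) - 688 = 8412200/3 - 688 = 8410136/3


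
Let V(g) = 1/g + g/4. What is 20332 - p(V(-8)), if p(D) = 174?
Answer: 20158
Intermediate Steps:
V(g) = 1/g + g/4 (V(g) = 1/g + g*(1/4) = 1/g + g/4)
20332 - p(V(-8)) = 20332 - 1*174 = 20332 - 174 = 20158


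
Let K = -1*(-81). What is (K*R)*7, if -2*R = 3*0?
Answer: 0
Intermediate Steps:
R = 0 (R = -3*0/2 = -½*0 = 0)
K = 81
(K*R)*7 = (81*0)*7 = 0*7 = 0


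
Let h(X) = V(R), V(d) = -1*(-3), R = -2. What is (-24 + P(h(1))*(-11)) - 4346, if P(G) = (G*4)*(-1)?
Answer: -4238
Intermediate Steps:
V(d) = 3
h(X) = 3
P(G) = -4*G (P(G) = (4*G)*(-1) = -4*G)
(-24 + P(h(1))*(-11)) - 4346 = (-24 - 4*3*(-11)) - 4346 = (-24 - 12*(-11)) - 4346 = (-24 + 132) - 4346 = 108 - 4346 = -4238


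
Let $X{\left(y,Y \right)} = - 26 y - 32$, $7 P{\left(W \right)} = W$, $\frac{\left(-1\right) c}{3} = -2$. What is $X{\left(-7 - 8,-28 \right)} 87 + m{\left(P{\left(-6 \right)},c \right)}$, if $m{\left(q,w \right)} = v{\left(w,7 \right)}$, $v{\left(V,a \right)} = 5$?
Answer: $31151$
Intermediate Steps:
$c = 6$ ($c = \left(-3\right) \left(-2\right) = 6$)
$P{\left(W \right)} = \frac{W}{7}$
$m{\left(q,w \right)} = 5$
$X{\left(y,Y \right)} = -32 - 26 y$
$X{\left(-7 - 8,-28 \right)} 87 + m{\left(P{\left(-6 \right)},c \right)} = \left(-32 - 26 \left(-7 - 8\right)\right) 87 + 5 = \left(-32 - -390\right) 87 + 5 = \left(-32 + 390\right) 87 + 5 = 358 \cdot 87 + 5 = 31146 + 5 = 31151$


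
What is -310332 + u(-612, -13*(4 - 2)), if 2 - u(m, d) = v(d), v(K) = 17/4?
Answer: -1241337/4 ≈ -3.1033e+5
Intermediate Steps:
v(K) = 17/4 (v(K) = 17*(¼) = 17/4)
u(m, d) = -9/4 (u(m, d) = 2 - 1*17/4 = 2 - 17/4 = -9/4)
-310332 + u(-612, -13*(4 - 2)) = -310332 - 9/4 = -1241337/4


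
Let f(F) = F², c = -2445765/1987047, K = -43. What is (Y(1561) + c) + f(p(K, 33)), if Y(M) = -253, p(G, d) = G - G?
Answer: -168389552/662349 ≈ -254.23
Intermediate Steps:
p(G, d) = 0
c = -815255/662349 (c = -2445765*1/1987047 = -815255/662349 ≈ -1.2309)
(Y(1561) + c) + f(p(K, 33)) = (-253 - 815255/662349) + 0² = -168389552/662349 + 0 = -168389552/662349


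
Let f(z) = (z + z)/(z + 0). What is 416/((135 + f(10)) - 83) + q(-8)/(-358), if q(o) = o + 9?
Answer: 74437/9666 ≈ 7.7009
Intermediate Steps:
q(o) = 9 + o
f(z) = 2 (f(z) = (2*z)/z = 2)
416/((135 + f(10)) - 83) + q(-8)/(-358) = 416/((135 + 2) - 83) + (9 - 8)/(-358) = 416/(137 - 83) + 1*(-1/358) = 416/54 - 1/358 = 416*(1/54) - 1/358 = 208/27 - 1/358 = 74437/9666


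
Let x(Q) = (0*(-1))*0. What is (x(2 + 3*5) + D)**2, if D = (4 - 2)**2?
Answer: 16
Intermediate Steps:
D = 4 (D = 2**2 = 4)
x(Q) = 0 (x(Q) = 0*0 = 0)
(x(2 + 3*5) + D)**2 = (0 + 4)**2 = 4**2 = 16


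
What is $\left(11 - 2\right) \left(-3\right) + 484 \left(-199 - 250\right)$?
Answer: $-217343$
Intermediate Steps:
$\left(11 - 2\right) \left(-3\right) + 484 \left(-199 - 250\right) = 9 \left(-3\right) + 484 \left(-199 - 250\right) = -27 + 484 \left(-449\right) = -27 - 217316 = -217343$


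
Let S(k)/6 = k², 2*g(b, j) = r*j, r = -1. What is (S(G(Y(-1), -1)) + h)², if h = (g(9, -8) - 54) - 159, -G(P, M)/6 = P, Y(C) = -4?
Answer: 10543009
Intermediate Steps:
g(b, j) = -j/2 (g(b, j) = (-j)/2 = -j/2)
G(P, M) = -6*P
S(k) = 6*k²
h = -209 (h = (-½*(-8) - 54) - 159 = (4 - 54) - 159 = -50 - 159 = -209)
(S(G(Y(-1), -1)) + h)² = (6*(-6*(-4))² - 209)² = (6*24² - 209)² = (6*576 - 209)² = (3456 - 209)² = 3247² = 10543009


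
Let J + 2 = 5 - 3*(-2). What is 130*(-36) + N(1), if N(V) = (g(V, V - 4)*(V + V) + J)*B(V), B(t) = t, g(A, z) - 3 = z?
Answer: -4671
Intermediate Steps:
g(A, z) = 3 + z
J = 9 (J = -2 + (5 - 3*(-2)) = -2 + (5 + 6) = -2 + 11 = 9)
N(V) = V*(9 + 2*V*(-1 + V)) (N(V) = ((3 + (V - 4))*(V + V) + 9)*V = ((3 + (-4 + V))*(2*V) + 9)*V = ((-1 + V)*(2*V) + 9)*V = (2*V*(-1 + V) + 9)*V = (9 + 2*V*(-1 + V))*V = V*(9 + 2*V*(-1 + V)))
130*(-36) + N(1) = 130*(-36) + 1*(9 + 2*1*(-1 + 1)) = -4680 + 1*(9 + 2*1*0) = -4680 + 1*(9 + 0) = -4680 + 1*9 = -4680 + 9 = -4671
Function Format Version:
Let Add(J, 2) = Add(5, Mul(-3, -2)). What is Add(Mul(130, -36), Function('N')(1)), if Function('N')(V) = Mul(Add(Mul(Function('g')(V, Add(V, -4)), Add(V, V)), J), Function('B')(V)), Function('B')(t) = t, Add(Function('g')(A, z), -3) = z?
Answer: -4671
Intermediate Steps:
Function('g')(A, z) = Add(3, z)
J = 9 (J = Add(-2, Add(5, Mul(-3, -2))) = Add(-2, Add(5, 6)) = Add(-2, 11) = 9)
Function('N')(V) = Mul(V, Add(9, Mul(2, V, Add(-1, V)))) (Function('N')(V) = Mul(Add(Mul(Add(3, Add(V, -4)), Add(V, V)), 9), V) = Mul(Add(Mul(Add(3, Add(-4, V)), Mul(2, V)), 9), V) = Mul(Add(Mul(Add(-1, V), Mul(2, V)), 9), V) = Mul(Add(Mul(2, V, Add(-1, V)), 9), V) = Mul(Add(9, Mul(2, V, Add(-1, V))), V) = Mul(V, Add(9, Mul(2, V, Add(-1, V)))))
Add(Mul(130, -36), Function('N')(1)) = Add(Mul(130, -36), Mul(1, Add(9, Mul(2, 1, Add(-1, 1))))) = Add(-4680, Mul(1, Add(9, Mul(2, 1, 0)))) = Add(-4680, Mul(1, Add(9, 0))) = Add(-4680, Mul(1, 9)) = Add(-4680, 9) = -4671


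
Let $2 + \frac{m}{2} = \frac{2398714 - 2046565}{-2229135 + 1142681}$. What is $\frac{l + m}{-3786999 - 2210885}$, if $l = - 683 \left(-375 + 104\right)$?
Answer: $- \frac{50272495027}{1629106265834} \approx -0.030859$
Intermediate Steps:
$l = 185093$ ($l = \left(-683\right) \left(-271\right) = 185093$)
$m = - \frac{2525057}{543227}$ ($m = -4 + 2 \frac{2398714 - 2046565}{-2229135 + 1142681} = -4 + 2 \frac{352149}{-1086454} = -4 + 2 \cdot 352149 \left(- \frac{1}{1086454}\right) = -4 + 2 \left(- \frac{352149}{1086454}\right) = -4 - \frac{352149}{543227} = - \frac{2525057}{543227} \approx -4.6483$)
$\frac{l + m}{-3786999 - 2210885} = \frac{185093 - \frac{2525057}{543227}}{-3786999 - 2210885} = \frac{100544990054}{543227 \left(-5997884\right)} = \frac{100544990054}{543227} \left(- \frac{1}{5997884}\right) = - \frac{50272495027}{1629106265834}$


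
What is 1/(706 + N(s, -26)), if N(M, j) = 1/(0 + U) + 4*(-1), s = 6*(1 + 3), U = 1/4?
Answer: 1/706 ≈ 0.0014164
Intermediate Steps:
U = ¼ ≈ 0.25000
s = 24 (s = 6*4 = 24)
N(M, j) = 0 (N(M, j) = 1/(0 + ¼) + 4*(-1) = 1/(¼) - 4 = 4 - 4 = 0)
1/(706 + N(s, -26)) = 1/(706 + 0) = 1/706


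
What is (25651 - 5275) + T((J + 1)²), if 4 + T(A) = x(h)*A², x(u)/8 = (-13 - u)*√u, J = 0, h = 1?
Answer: 20260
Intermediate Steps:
x(u) = 8*√u*(-13 - u) (x(u) = 8*((-13 - u)*√u) = 8*(√u*(-13 - u)) = 8*√u*(-13 - u))
T(A) = -4 - 112*A² (T(A) = -4 + (8*√1*(-13 - 1*1))*A² = -4 + (8*1*(-13 - 1))*A² = -4 + (8*1*(-14))*A² = -4 - 112*A²)
(25651 - 5275) + T((J + 1)²) = (25651 - 5275) + (-4 - 112*(0 + 1)⁴) = 20376 + (-4 - 112*(1²)²) = 20376 + (-4 - 112*1²) = 20376 + (-4 - 112*1) = 20376 + (-4 - 112) = 20376 - 116 = 20260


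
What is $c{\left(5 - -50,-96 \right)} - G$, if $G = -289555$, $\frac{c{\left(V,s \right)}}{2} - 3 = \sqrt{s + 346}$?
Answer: $289561 + 10 \sqrt{10} \approx 2.8959 \cdot 10^{5}$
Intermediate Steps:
$c{\left(V,s \right)} = 6 + 2 \sqrt{346 + s}$ ($c{\left(V,s \right)} = 6 + 2 \sqrt{s + 346} = 6 + 2 \sqrt{346 + s}$)
$c{\left(5 - -50,-96 \right)} - G = \left(6 + 2 \sqrt{346 - 96}\right) - -289555 = \left(6 + 2 \sqrt{250}\right) + 289555 = \left(6 + 2 \cdot 5 \sqrt{10}\right) + 289555 = \left(6 + 10 \sqrt{10}\right) + 289555 = 289561 + 10 \sqrt{10}$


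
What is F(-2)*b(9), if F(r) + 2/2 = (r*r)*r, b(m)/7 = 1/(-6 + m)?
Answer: -21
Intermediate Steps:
b(m) = 7/(-6 + m)
F(r) = -1 + r**3 (F(r) = -1 + (r*r)*r = -1 + r**2*r = -1 + r**3)
F(-2)*b(9) = (-1 + (-2)**3)*(7/(-6 + 9)) = (-1 - 8)*(7/3) = -63/3 = -9*7/3 = -21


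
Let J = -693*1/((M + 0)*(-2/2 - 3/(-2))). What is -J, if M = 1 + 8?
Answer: 154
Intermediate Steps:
M = 9
J = -154 (J = -693*1/((9 + 0)*(-2/2 - 3/(-2))) = -693*1/(9*(-2*1/2 - 3*(-1/2))) = -693*1/(9*(-1 + 3/2)) = -693/(9*(1/2)) = -693/9/2 = -693*2/9 = -154)
-J = -1*(-154) = 154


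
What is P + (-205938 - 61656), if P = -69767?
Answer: -337361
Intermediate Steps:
P + (-205938 - 61656) = -69767 + (-205938 - 61656) = -69767 - 267594 = -337361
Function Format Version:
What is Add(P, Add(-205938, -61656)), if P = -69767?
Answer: -337361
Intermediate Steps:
Add(P, Add(-205938, -61656)) = Add(-69767, Add(-205938, -61656)) = Add(-69767, -267594) = -337361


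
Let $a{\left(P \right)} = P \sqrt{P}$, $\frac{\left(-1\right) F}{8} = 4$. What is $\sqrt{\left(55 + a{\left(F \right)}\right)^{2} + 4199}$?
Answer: $2 \sqrt{-6386 - 3520 i \sqrt{2}} \approx 58.498 - 170.19 i$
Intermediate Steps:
$F = -32$ ($F = \left(-8\right) 4 = -32$)
$a{\left(P \right)} = P^{\frac{3}{2}}$
$\sqrt{\left(55 + a{\left(F \right)}\right)^{2} + 4199} = \sqrt{\left(55 + \left(-32\right)^{\frac{3}{2}}\right)^{2} + 4199} = \sqrt{\left(55 - 128 i \sqrt{2}\right)^{2} + 4199} = \sqrt{4199 + \left(55 - 128 i \sqrt{2}\right)^{2}}$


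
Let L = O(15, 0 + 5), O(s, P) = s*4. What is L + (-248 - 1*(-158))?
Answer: -30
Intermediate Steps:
O(s, P) = 4*s
L = 60 (L = 4*15 = 60)
L + (-248 - 1*(-158)) = 60 + (-248 - 1*(-158)) = 60 + (-248 + 158) = 60 - 90 = -30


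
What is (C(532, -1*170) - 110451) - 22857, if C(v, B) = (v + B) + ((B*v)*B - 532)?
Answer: 15241322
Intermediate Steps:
C(v, B) = -532 + B + v + v*B**2 (C(v, B) = (B + v) + (v*B**2 - 532) = (B + v) + (-532 + v*B**2) = -532 + B + v + v*B**2)
(C(532, -1*170) - 110451) - 22857 = ((-532 - 1*170 + 532 + 532*(-1*170)**2) - 110451) - 22857 = ((-532 - 170 + 532 + 532*(-170)**2) - 110451) - 22857 = ((-532 - 170 + 532 + 532*28900) - 110451) - 22857 = ((-532 - 170 + 532 + 15374800) - 110451) - 22857 = (15374630 - 110451) - 22857 = 15264179 - 22857 = 15241322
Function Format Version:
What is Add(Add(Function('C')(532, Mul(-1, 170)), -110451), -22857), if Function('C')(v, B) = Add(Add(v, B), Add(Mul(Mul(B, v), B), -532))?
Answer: 15241322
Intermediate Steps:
Function('C')(v, B) = Add(-532, B, v, Mul(v, Pow(B, 2))) (Function('C')(v, B) = Add(Add(B, v), Add(Mul(v, Pow(B, 2)), -532)) = Add(Add(B, v), Add(-532, Mul(v, Pow(B, 2)))) = Add(-532, B, v, Mul(v, Pow(B, 2))))
Add(Add(Function('C')(532, Mul(-1, 170)), -110451), -22857) = Add(Add(Add(-532, Mul(-1, 170), 532, Mul(532, Pow(Mul(-1, 170), 2))), -110451), -22857) = Add(Add(Add(-532, -170, 532, Mul(532, Pow(-170, 2))), -110451), -22857) = Add(Add(Add(-532, -170, 532, Mul(532, 28900)), -110451), -22857) = Add(Add(Add(-532, -170, 532, 15374800), -110451), -22857) = Add(Add(15374630, -110451), -22857) = Add(15264179, -22857) = 15241322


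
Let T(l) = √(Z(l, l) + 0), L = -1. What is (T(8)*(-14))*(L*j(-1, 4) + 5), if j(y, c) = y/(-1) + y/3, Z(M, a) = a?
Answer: -364*√2/3 ≈ -171.59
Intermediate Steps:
j(y, c) = -2*y/3 (j(y, c) = y*(-1) + y*(⅓) = -y + y/3 = -2*y/3)
T(l) = √l (T(l) = √(l + 0) = √l)
(T(8)*(-14))*(L*j(-1, 4) + 5) = (√8*(-14))*(-(-2)*(-1)/3 + 5) = ((2*√2)*(-14))*(-1*⅔ + 5) = (-28*√2)*(-⅔ + 5) = -28*√2*(13/3) = -364*√2/3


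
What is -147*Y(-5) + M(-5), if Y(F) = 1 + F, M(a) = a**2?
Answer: 613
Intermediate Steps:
-147*Y(-5) + M(-5) = -147*(1 - 5) + (-5)**2 = -147*(-4) + 25 = 588 + 25 = 613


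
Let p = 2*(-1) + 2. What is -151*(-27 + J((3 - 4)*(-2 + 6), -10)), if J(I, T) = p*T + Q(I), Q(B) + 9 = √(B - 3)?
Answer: 5436 - 151*I*√7 ≈ 5436.0 - 399.51*I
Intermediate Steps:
p = 0 (p = -2 + 2 = 0)
Q(B) = -9 + √(-3 + B) (Q(B) = -9 + √(B - 3) = -9 + √(-3 + B))
J(I, T) = -9 + √(-3 + I) (J(I, T) = 0*T + (-9 + √(-3 + I)) = 0 + (-9 + √(-3 + I)) = -9 + √(-3 + I))
-151*(-27 + J((3 - 4)*(-2 + 6), -10)) = -151*(-27 + (-9 + √(-3 + (3 - 4)*(-2 + 6)))) = -151*(-27 + (-9 + √(-3 - 1*4))) = -151*(-27 + (-9 + √(-3 - 4))) = -151*(-27 + (-9 + √(-7))) = -151*(-27 + (-9 + I*√7)) = -151*(-36 + I*√7) = 5436 - 151*I*√7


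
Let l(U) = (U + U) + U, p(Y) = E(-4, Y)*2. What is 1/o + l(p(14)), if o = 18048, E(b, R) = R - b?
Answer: 1949185/18048 ≈ 108.00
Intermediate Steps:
p(Y) = 8 + 2*Y (p(Y) = (Y - 1*(-4))*2 = (Y + 4)*2 = (4 + Y)*2 = 8 + 2*Y)
l(U) = 3*U (l(U) = 2*U + U = 3*U)
1/o + l(p(14)) = 1/18048 + 3*(8 + 2*14) = 1/18048 + 3*(8 + 28) = 1/18048 + 3*36 = 1/18048 + 108 = 1949185/18048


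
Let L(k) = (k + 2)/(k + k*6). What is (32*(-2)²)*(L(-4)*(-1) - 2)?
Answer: -1856/7 ≈ -265.14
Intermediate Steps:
L(k) = (2 + k)/(7*k) (L(k) = (2 + k)/(k + 6*k) = (2 + k)/((7*k)) = (2 + k)*(1/(7*k)) = (2 + k)/(7*k))
(32*(-2)²)*(L(-4)*(-1) - 2) = (32*(-2)²)*(((⅐)*(2 - 4)/(-4))*(-1) - 2) = (32*4)*(((⅐)*(-¼)*(-2))*(-1) - 2) = 128*((1/14)*(-1) - 2) = 128*(-1/14 - 2) = 128*(-29/14) = -1856/7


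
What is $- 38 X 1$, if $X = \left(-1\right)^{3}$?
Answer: $38$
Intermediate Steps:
$X = -1$
$- 38 X 1 = \left(-38\right) \left(-1\right) 1 = 38 \cdot 1 = 38$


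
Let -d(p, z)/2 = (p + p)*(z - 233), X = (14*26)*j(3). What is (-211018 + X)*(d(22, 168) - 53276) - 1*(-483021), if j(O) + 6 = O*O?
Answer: 9983723877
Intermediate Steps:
j(O) = -6 + O² (j(O) = -6 + O*O = -6 + O²)
X = 1092 (X = (14*26)*(-6 + 3²) = 364*(-6 + 9) = 364*3 = 1092)
d(p, z) = -4*p*(-233 + z) (d(p, z) = -2*(p + p)*(z - 233) = -2*2*p*(-233 + z) = -4*p*(-233 + z))
(-211018 + X)*(d(22, 168) - 53276) - 1*(-483021) = (-211018 + 1092)*(4*22*(233 - 1*168) - 53276) - 1*(-483021) = -209926*(4*22*(233 - 168) - 53276) + 483021 = -209926*(4*22*65 - 53276) + 483021 = -209926*(5720 - 53276) + 483021 = -209926*(-47556) + 483021 = 9983240856 + 483021 = 9983723877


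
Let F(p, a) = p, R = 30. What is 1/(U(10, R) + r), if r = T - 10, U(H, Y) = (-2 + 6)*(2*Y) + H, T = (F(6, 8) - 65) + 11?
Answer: 1/192 ≈ 0.0052083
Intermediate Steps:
T = -48 (T = (6 - 65) + 11 = -59 + 11 = -48)
U(H, Y) = H + 8*Y (U(H, Y) = 4*(2*Y) + H = 8*Y + H = H + 8*Y)
r = -58 (r = -48 - 10 = -58)
1/(U(10, R) + r) = 1/((10 + 8*30) - 58) = 1/((10 + 240) - 58) = 1/(250 - 58) = 1/192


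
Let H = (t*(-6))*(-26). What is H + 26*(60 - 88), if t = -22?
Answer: -4160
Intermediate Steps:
H = -3432 (H = -22*(-6)*(-26) = 132*(-26) = -3432)
H + 26*(60 - 88) = -3432 + 26*(60 - 88) = -3432 + 26*(-28) = -3432 - 728 = -4160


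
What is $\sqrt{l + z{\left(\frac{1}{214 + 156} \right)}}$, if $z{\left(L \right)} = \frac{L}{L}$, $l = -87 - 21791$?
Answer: $i \sqrt{21877} \approx 147.91 i$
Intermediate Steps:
$l = -21878$ ($l = -87 - 21791 = -21878$)
$z{\left(L \right)} = 1$
$\sqrt{l + z{\left(\frac{1}{214 + 156} \right)}} = \sqrt{-21878 + 1} = \sqrt{-21877} = i \sqrt{21877}$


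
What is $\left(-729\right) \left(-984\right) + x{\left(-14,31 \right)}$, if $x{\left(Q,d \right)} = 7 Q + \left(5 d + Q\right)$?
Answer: $717379$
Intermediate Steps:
$x{\left(Q,d \right)} = 5 d + 8 Q$ ($x{\left(Q,d \right)} = 7 Q + \left(Q + 5 d\right) = 5 d + 8 Q$)
$\left(-729\right) \left(-984\right) + x{\left(-14,31 \right)} = \left(-729\right) \left(-984\right) + \left(5 \cdot 31 + 8 \left(-14\right)\right) = 717336 + \left(155 - 112\right) = 717336 + 43 = 717379$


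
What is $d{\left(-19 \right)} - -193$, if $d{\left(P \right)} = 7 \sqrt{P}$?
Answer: $193 + 7 i \sqrt{19} \approx 193.0 + 30.512 i$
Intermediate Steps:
$d{\left(-19 \right)} - -193 = 7 \sqrt{-19} - -193 = 7 i \sqrt{19} + 193 = 193 + 7 i \sqrt{19}$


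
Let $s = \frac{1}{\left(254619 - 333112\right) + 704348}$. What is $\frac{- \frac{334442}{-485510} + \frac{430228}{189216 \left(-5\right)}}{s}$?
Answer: $\frac{336487470634367}{2296656504} \approx 1.4651 \cdot 10^{5}$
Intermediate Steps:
$s = \frac{1}{625855}$ ($s = \frac{1}{\left(254619 - 333112\right) + 704348} = \frac{1}{-78493 + 704348} = \frac{1}{625855} \approx 1.5978 \cdot 10^{-6}$)
$\frac{- \frac{334442}{-485510} + \frac{430228}{189216 \left(-5\right)}}{s} = \left(- \frac{334442}{-485510} + \frac{430228}{189216 \left(-5\right)}\right) \frac{1}{\frac{1}{625855}} = \left(\left(-334442\right) \left(- \frac{1}{485510}\right) + \frac{430228}{-946080}\right) 625855 = \left(\frac{167221}{242755} + 430228 \left(- \frac{1}{946080}\right)\right) 625855 = \left(\frac{167221}{242755} - \frac{107557}{236520}\right) 625855 = \frac{2688222277}{11483282520} \cdot 625855 = \frac{336487470634367}{2296656504}$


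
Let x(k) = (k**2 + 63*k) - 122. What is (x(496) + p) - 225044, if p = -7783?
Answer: 44315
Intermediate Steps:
x(k) = -122 + k**2 + 63*k
(x(496) + p) - 225044 = ((-122 + 496**2 + 63*496) - 7783) - 225044 = ((-122 + 246016 + 31248) - 7783) - 225044 = (277142 - 7783) - 225044 = 269359 - 225044 = 44315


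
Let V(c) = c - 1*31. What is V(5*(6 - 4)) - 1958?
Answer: -1979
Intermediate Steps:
V(c) = -31 + c (V(c) = c - 31 = -31 + c)
V(5*(6 - 4)) - 1958 = (-31 + 5*(6 - 4)) - 1958 = (-31 + 5*2) - 1958 = (-31 + 10) - 1958 = -21 - 1958 = -1979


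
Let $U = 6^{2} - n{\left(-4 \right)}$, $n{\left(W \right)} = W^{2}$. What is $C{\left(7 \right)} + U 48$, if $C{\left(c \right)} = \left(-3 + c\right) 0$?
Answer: $960$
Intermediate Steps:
$C{\left(c \right)} = 0$
$U = 20$ ($U = 6^{2} - \left(-4\right)^{2} = 36 - 16 = 20$)
$C{\left(7 \right)} + U 48 = 0 + 20 \cdot 48 = 0 + 960 = 960$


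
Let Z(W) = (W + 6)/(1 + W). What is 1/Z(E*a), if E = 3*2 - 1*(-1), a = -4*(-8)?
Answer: 45/46 ≈ 0.97826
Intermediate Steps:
a = 32
E = 7 (E = 6 + 1 = 7)
Z(W) = (6 + W)/(1 + W)
1/Z(E*a) = 1/((6 + 7*32)/(1 + 7*32)) = 1/((6 + 224)/(1 + 224)) = 1/(230/225) = 1/((1/225)*230) = 1/(46/45) = 45/46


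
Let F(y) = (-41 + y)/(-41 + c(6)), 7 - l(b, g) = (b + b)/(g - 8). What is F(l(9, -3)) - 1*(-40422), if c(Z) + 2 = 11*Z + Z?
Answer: 12894262/319 ≈ 40421.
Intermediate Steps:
l(b, g) = 7 - 2*b/(-8 + g) (l(b, g) = 7 - (b + b)/(g - 8) = 7 - 2*b/(-8 + g))
c(Z) = -2 + 12*Z (c(Z) = -2 + (11*Z + Z) = -2 + 12*Z)
F(y) = -41/29 + y/29 (F(y) = (-41 + y)/(-41 + (-2 + 12*6)) = (-41 + y)/(-41 + (-2 + 72)) = (-41 + y)/(-41 + 70) = (-41 + y)/29 = (-41 + y)*(1/29) = -41/29 + y/29)
F(l(9, -3)) - 1*(-40422) = (-41/29 + ((-56 - 2*9 + 7*(-3))/(-8 - 3))/29) - 1*(-40422) = (-41/29 + ((-56 - 18 - 21)/(-11))/29) + 40422 = (-41/29 + (-1/11*(-95))/29) + 40422 = (-41/29 + (1/29)*(95/11)) + 40422 = (-41/29 + 95/319) + 40422 = -356/319 + 40422 = 12894262/319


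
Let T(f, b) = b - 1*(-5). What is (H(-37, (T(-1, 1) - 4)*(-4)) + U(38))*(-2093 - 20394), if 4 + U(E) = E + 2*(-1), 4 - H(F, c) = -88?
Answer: -2788388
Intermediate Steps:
T(f, b) = 5 + b (T(f, b) = b + 5 = 5 + b)
H(F, c) = 92 (H(F, c) = 4 - 1*(-88) = 4 + 88 = 92)
U(E) = -6 + E (U(E) = -4 + (E + 2*(-1)) = -4 + (E - 2) = -4 + (-2 + E) = -6 + E)
(H(-37, (T(-1, 1) - 4)*(-4)) + U(38))*(-2093 - 20394) = (92 + (-6 + 38))*(-2093 - 20394) = (92 + 32)*(-22487) = 124*(-22487) = -2788388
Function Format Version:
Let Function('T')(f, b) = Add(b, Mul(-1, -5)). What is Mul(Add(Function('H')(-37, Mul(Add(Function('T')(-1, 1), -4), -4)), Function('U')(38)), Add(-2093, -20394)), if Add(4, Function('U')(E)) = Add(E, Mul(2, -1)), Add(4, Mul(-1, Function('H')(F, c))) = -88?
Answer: -2788388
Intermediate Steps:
Function('T')(f, b) = Add(5, b) (Function('T')(f, b) = Add(b, 5) = Add(5, b))
Function('H')(F, c) = 92 (Function('H')(F, c) = Add(4, Mul(-1, -88)) = Add(4, 88) = 92)
Function('U')(E) = Add(-6, E) (Function('U')(E) = Add(-4, Add(E, Mul(2, -1))) = Add(-4, Add(E, -2)) = Add(-4, Add(-2, E)) = Add(-6, E))
Mul(Add(Function('H')(-37, Mul(Add(Function('T')(-1, 1), -4), -4)), Function('U')(38)), Add(-2093, -20394)) = Mul(Add(92, Add(-6, 38)), Add(-2093, -20394)) = Mul(Add(92, 32), -22487) = Mul(124, -22487) = -2788388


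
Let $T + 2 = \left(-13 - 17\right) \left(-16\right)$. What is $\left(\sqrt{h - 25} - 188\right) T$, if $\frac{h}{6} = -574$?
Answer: $-89864 + 478 i \sqrt{3469} \approx -89864.0 + 28153.0 i$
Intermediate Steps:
$h = -3444$ ($h = 6 \left(-574\right) = -3444$)
$T = 478$ ($T = -2 + \left(-13 - 17\right) \left(-16\right) = -2 - -480 = -2 + 480 = 478$)
$\left(\sqrt{h - 25} - 188\right) T = \left(\sqrt{-3444 - 25} - 188\right) 478 = \left(\sqrt{-3469} - 188\right) 478 = \left(i \sqrt{3469} - 188\right) 478 = \left(-188 + i \sqrt{3469}\right) 478 = -89864 + 478 i \sqrt{3469}$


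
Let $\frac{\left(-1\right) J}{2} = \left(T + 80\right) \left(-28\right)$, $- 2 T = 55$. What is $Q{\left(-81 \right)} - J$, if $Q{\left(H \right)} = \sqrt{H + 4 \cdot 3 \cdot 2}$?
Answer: $-2940 + i \sqrt{57} \approx -2940.0 + 7.5498 i$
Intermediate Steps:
$T = - \frac{55}{2}$ ($T = \left(- \frac{1}{2}\right) 55 = - \frac{55}{2} \approx -27.5$)
$Q{\left(H \right)} = \sqrt{24 + H}$ ($Q{\left(H \right)} = \sqrt{H + 12 \cdot 2} = \sqrt{H + 24} = \sqrt{24 + H}$)
$J = 2940$ ($J = - 2 \left(- \frac{55}{2} + 80\right) \left(-28\right) = - 2 \cdot \frac{105}{2} \left(-28\right) = \left(-2\right) \left(-1470\right) = 2940$)
$Q{\left(-81 \right)} - J = \sqrt{24 - 81} - 2940 = \sqrt{-57} - 2940 = i \sqrt{57} - 2940 = -2940 + i \sqrt{57}$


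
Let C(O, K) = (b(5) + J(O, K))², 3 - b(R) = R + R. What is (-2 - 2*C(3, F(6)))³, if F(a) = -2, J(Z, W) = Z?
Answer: -39304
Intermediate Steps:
b(R) = 3 - 2*R (b(R) = 3 - (R + R) = 3 - 2*R)
C(O, K) = (-7 + O)² (C(O, K) = ((3 - 2*5) + O)² = ((3 - 10) + O)² = (-7 + O)²)
(-2 - 2*C(3, F(6)))³ = (-2 - 2*(-7 + 3)²)³ = (-2 - 2*(-4)²)³ = (-2 - 2*16)³ = (-2 - 32)³ = (-34)³ = -39304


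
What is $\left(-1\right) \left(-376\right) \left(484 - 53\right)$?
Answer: $162056$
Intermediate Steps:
$\left(-1\right) \left(-376\right) \left(484 - 53\right) = 376 \cdot 431 = 162056$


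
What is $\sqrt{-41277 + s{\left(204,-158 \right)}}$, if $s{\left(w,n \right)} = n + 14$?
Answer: $i \sqrt{41421} \approx 203.52 i$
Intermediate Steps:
$s{\left(w,n \right)} = 14 + n$
$\sqrt{-41277 + s{\left(204,-158 \right)}} = \sqrt{-41277 + \left(14 - 158\right)} = \sqrt{-41277 - 144} = \sqrt{-41421} = i \sqrt{41421}$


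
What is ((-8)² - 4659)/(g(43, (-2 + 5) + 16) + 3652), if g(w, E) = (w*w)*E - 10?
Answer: -4595/38773 ≈ -0.11851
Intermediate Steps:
g(w, E) = -10 + E*w² (g(w, E) = w²*E - 10 = E*w² - 10 = -10 + E*w²)
((-8)² - 4659)/(g(43, (-2 + 5) + 16) + 3652) = ((-8)² - 4659)/((-10 + ((-2 + 5) + 16)*43²) + 3652) = (64 - 4659)/((-10 + (3 + 16)*1849) + 3652) = -4595/((-10 + 19*1849) + 3652) = -4595/((-10 + 35131) + 3652) = -4595/(35121 + 3652) = -4595/38773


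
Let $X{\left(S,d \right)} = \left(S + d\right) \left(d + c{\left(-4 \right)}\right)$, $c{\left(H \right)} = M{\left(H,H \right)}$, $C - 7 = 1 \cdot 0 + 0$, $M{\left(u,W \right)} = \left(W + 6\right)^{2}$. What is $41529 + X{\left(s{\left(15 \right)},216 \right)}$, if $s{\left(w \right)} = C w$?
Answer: $112149$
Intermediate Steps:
$M{\left(u,W \right)} = \left(6 + W\right)^{2}$
$C = 7$ ($C = 7 + \left(1 \cdot 0 + 0\right) = 7 + \left(0 + 0\right) = 7 + 0 = 7$)
$c{\left(H \right)} = \left(6 + H\right)^{2}$
$s{\left(w \right)} = 7 w$
$X{\left(S,d \right)} = \left(4 + d\right) \left(S + d\right)$ ($X{\left(S,d \right)} = \left(S + d\right) \left(d + \left(6 - 4\right)^{2}\right) = \left(S + d\right) \left(d + 2^{2}\right) = \left(S + d\right) \left(d + 4\right) = \left(S + d\right) \left(4 + d\right) = \left(4 + d\right) \left(S + d\right)$)
$41529 + X{\left(s{\left(15 \right)},216 \right)} = 41529 + \left(216^{2} + 4 \cdot 7 \cdot 15 + 4 \cdot 216 + 7 \cdot 15 \cdot 216\right) = 41529 + \left(46656 + 4 \cdot 105 + 864 + 105 \cdot 216\right) = 41529 + \left(46656 + 420 + 864 + 22680\right) = 41529 + 70620 = 112149$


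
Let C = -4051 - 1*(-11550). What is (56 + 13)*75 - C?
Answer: -2324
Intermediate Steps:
C = 7499 (C = -4051 + 11550 = 7499)
(56 + 13)*75 - C = (56 + 13)*75 - 1*7499 = 69*75 - 7499 = 5175 - 7499 = -2324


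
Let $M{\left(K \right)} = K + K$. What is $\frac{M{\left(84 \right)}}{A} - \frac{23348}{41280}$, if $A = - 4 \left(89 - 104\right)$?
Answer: $\frac{23059}{10320} \approx 2.2344$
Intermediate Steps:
$M{\left(K \right)} = 2 K$
$A = 60$ ($A = \left(-4\right) \left(-15\right) = 60$)
$\frac{M{\left(84 \right)}}{A} - \frac{23348}{41280} = \frac{2 \cdot 84}{60} - \frac{23348}{41280} = 168 \cdot \frac{1}{60} - \frac{5837}{10320} = \frac{14}{5} - \frac{5837}{10320} = \frac{23059}{10320}$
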